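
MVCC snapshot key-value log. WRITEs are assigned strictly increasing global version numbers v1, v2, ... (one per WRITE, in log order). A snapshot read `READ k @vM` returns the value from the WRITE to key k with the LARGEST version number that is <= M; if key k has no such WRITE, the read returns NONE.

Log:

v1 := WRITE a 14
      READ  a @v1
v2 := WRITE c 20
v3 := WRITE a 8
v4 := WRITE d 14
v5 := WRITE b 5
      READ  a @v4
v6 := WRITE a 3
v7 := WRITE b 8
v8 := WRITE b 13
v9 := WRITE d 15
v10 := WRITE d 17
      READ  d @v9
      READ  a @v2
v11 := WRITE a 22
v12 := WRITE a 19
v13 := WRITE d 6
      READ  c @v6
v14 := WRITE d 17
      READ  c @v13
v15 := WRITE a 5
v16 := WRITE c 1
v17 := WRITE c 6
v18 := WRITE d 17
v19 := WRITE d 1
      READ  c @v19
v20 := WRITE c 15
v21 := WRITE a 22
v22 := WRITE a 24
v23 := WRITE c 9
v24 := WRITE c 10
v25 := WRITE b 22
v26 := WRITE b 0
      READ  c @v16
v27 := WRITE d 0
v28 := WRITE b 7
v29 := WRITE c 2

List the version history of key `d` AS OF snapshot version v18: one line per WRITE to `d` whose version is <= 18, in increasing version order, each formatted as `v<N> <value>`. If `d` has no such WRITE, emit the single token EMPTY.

Answer: v4 14
v9 15
v10 17
v13 6
v14 17
v18 17

Derivation:
Scan writes for key=d with version <= 18:
  v1 WRITE a 14 -> skip
  v2 WRITE c 20 -> skip
  v3 WRITE a 8 -> skip
  v4 WRITE d 14 -> keep
  v5 WRITE b 5 -> skip
  v6 WRITE a 3 -> skip
  v7 WRITE b 8 -> skip
  v8 WRITE b 13 -> skip
  v9 WRITE d 15 -> keep
  v10 WRITE d 17 -> keep
  v11 WRITE a 22 -> skip
  v12 WRITE a 19 -> skip
  v13 WRITE d 6 -> keep
  v14 WRITE d 17 -> keep
  v15 WRITE a 5 -> skip
  v16 WRITE c 1 -> skip
  v17 WRITE c 6 -> skip
  v18 WRITE d 17 -> keep
  v19 WRITE d 1 -> drop (> snap)
  v20 WRITE c 15 -> skip
  v21 WRITE a 22 -> skip
  v22 WRITE a 24 -> skip
  v23 WRITE c 9 -> skip
  v24 WRITE c 10 -> skip
  v25 WRITE b 22 -> skip
  v26 WRITE b 0 -> skip
  v27 WRITE d 0 -> drop (> snap)
  v28 WRITE b 7 -> skip
  v29 WRITE c 2 -> skip
Collected: [(4, 14), (9, 15), (10, 17), (13, 6), (14, 17), (18, 17)]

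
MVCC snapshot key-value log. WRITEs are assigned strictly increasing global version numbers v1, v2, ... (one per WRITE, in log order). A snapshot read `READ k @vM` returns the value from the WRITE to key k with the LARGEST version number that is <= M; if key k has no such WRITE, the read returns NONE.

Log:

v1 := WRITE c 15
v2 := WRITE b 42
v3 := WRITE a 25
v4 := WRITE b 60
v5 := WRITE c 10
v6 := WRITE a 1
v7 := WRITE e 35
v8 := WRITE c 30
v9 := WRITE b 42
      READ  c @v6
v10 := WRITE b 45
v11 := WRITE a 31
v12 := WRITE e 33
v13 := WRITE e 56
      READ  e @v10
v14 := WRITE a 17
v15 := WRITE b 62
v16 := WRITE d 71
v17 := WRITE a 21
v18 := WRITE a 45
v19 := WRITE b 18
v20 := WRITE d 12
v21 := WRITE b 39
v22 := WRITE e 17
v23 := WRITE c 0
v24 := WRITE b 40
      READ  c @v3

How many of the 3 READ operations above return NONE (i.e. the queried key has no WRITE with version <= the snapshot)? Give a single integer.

v1: WRITE c=15  (c history now [(1, 15)])
v2: WRITE b=42  (b history now [(2, 42)])
v3: WRITE a=25  (a history now [(3, 25)])
v4: WRITE b=60  (b history now [(2, 42), (4, 60)])
v5: WRITE c=10  (c history now [(1, 15), (5, 10)])
v6: WRITE a=1  (a history now [(3, 25), (6, 1)])
v7: WRITE e=35  (e history now [(7, 35)])
v8: WRITE c=30  (c history now [(1, 15), (5, 10), (8, 30)])
v9: WRITE b=42  (b history now [(2, 42), (4, 60), (9, 42)])
READ c @v6: history=[(1, 15), (5, 10), (8, 30)] -> pick v5 -> 10
v10: WRITE b=45  (b history now [(2, 42), (4, 60), (9, 42), (10, 45)])
v11: WRITE a=31  (a history now [(3, 25), (6, 1), (11, 31)])
v12: WRITE e=33  (e history now [(7, 35), (12, 33)])
v13: WRITE e=56  (e history now [(7, 35), (12, 33), (13, 56)])
READ e @v10: history=[(7, 35), (12, 33), (13, 56)] -> pick v7 -> 35
v14: WRITE a=17  (a history now [(3, 25), (6, 1), (11, 31), (14, 17)])
v15: WRITE b=62  (b history now [(2, 42), (4, 60), (9, 42), (10, 45), (15, 62)])
v16: WRITE d=71  (d history now [(16, 71)])
v17: WRITE a=21  (a history now [(3, 25), (6, 1), (11, 31), (14, 17), (17, 21)])
v18: WRITE a=45  (a history now [(3, 25), (6, 1), (11, 31), (14, 17), (17, 21), (18, 45)])
v19: WRITE b=18  (b history now [(2, 42), (4, 60), (9, 42), (10, 45), (15, 62), (19, 18)])
v20: WRITE d=12  (d history now [(16, 71), (20, 12)])
v21: WRITE b=39  (b history now [(2, 42), (4, 60), (9, 42), (10, 45), (15, 62), (19, 18), (21, 39)])
v22: WRITE e=17  (e history now [(7, 35), (12, 33), (13, 56), (22, 17)])
v23: WRITE c=0  (c history now [(1, 15), (5, 10), (8, 30), (23, 0)])
v24: WRITE b=40  (b history now [(2, 42), (4, 60), (9, 42), (10, 45), (15, 62), (19, 18), (21, 39), (24, 40)])
READ c @v3: history=[(1, 15), (5, 10), (8, 30), (23, 0)] -> pick v1 -> 15
Read results in order: ['10', '35', '15']
NONE count = 0

Answer: 0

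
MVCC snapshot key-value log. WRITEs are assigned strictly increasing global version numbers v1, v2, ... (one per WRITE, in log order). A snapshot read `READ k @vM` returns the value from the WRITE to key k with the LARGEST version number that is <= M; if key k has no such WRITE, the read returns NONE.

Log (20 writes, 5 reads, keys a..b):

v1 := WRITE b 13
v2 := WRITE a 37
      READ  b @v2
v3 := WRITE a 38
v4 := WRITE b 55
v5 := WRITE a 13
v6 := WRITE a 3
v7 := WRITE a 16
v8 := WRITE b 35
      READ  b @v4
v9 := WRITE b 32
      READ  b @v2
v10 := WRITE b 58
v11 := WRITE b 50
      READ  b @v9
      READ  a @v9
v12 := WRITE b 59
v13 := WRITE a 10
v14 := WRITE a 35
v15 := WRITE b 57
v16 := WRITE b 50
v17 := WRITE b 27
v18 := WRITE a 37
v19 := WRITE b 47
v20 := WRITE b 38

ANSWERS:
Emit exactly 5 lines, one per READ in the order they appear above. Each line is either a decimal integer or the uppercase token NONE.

v1: WRITE b=13  (b history now [(1, 13)])
v2: WRITE a=37  (a history now [(2, 37)])
READ b @v2: history=[(1, 13)] -> pick v1 -> 13
v3: WRITE a=38  (a history now [(2, 37), (3, 38)])
v4: WRITE b=55  (b history now [(1, 13), (4, 55)])
v5: WRITE a=13  (a history now [(2, 37), (3, 38), (5, 13)])
v6: WRITE a=3  (a history now [(2, 37), (3, 38), (5, 13), (6, 3)])
v7: WRITE a=16  (a history now [(2, 37), (3, 38), (5, 13), (6, 3), (7, 16)])
v8: WRITE b=35  (b history now [(1, 13), (4, 55), (8, 35)])
READ b @v4: history=[(1, 13), (4, 55), (8, 35)] -> pick v4 -> 55
v9: WRITE b=32  (b history now [(1, 13), (4, 55), (8, 35), (9, 32)])
READ b @v2: history=[(1, 13), (4, 55), (8, 35), (9, 32)] -> pick v1 -> 13
v10: WRITE b=58  (b history now [(1, 13), (4, 55), (8, 35), (9, 32), (10, 58)])
v11: WRITE b=50  (b history now [(1, 13), (4, 55), (8, 35), (9, 32), (10, 58), (11, 50)])
READ b @v9: history=[(1, 13), (4, 55), (8, 35), (9, 32), (10, 58), (11, 50)] -> pick v9 -> 32
READ a @v9: history=[(2, 37), (3, 38), (5, 13), (6, 3), (7, 16)] -> pick v7 -> 16
v12: WRITE b=59  (b history now [(1, 13), (4, 55), (8, 35), (9, 32), (10, 58), (11, 50), (12, 59)])
v13: WRITE a=10  (a history now [(2, 37), (3, 38), (5, 13), (6, 3), (7, 16), (13, 10)])
v14: WRITE a=35  (a history now [(2, 37), (3, 38), (5, 13), (6, 3), (7, 16), (13, 10), (14, 35)])
v15: WRITE b=57  (b history now [(1, 13), (4, 55), (8, 35), (9, 32), (10, 58), (11, 50), (12, 59), (15, 57)])
v16: WRITE b=50  (b history now [(1, 13), (4, 55), (8, 35), (9, 32), (10, 58), (11, 50), (12, 59), (15, 57), (16, 50)])
v17: WRITE b=27  (b history now [(1, 13), (4, 55), (8, 35), (9, 32), (10, 58), (11, 50), (12, 59), (15, 57), (16, 50), (17, 27)])
v18: WRITE a=37  (a history now [(2, 37), (3, 38), (5, 13), (6, 3), (7, 16), (13, 10), (14, 35), (18, 37)])
v19: WRITE b=47  (b history now [(1, 13), (4, 55), (8, 35), (9, 32), (10, 58), (11, 50), (12, 59), (15, 57), (16, 50), (17, 27), (19, 47)])
v20: WRITE b=38  (b history now [(1, 13), (4, 55), (8, 35), (9, 32), (10, 58), (11, 50), (12, 59), (15, 57), (16, 50), (17, 27), (19, 47), (20, 38)])

Answer: 13
55
13
32
16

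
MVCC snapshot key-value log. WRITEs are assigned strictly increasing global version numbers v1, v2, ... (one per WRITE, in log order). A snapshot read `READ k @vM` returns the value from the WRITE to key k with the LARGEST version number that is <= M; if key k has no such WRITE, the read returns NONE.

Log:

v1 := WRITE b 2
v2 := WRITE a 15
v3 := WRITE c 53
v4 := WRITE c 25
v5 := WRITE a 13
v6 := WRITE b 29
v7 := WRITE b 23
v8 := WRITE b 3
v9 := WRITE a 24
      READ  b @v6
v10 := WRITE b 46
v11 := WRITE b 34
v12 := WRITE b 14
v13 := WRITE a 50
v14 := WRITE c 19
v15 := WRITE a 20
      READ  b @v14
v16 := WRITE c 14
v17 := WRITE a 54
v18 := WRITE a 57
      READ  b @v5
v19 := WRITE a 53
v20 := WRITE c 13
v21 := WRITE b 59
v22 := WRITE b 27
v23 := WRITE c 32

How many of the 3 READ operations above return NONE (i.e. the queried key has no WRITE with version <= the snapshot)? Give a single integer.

Answer: 0

Derivation:
v1: WRITE b=2  (b history now [(1, 2)])
v2: WRITE a=15  (a history now [(2, 15)])
v3: WRITE c=53  (c history now [(3, 53)])
v4: WRITE c=25  (c history now [(3, 53), (4, 25)])
v5: WRITE a=13  (a history now [(2, 15), (5, 13)])
v6: WRITE b=29  (b history now [(1, 2), (6, 29)])
v7: WRITE b=23  (b history now [(1, 2), (6, 29), (7, 23)])
v8: WRITE b=3  (b history now [(1, 2), (6, 29), (7, 23), (8, 3)])
v9: WRITE a=24  (a history now [(2, 15), (5, 13), (9, 24)])
READ b @v6: history=[(1, 2), (6, 29), (7, 23), (8, 3)] -> pick v6 -> 29
v10: WRITE b=46  (b history now [(1, 2), (6, 29), (7, 23), (8, 3), (10, 46)])
v11: WRITE b=34  (b history now [(1, 2), (6, 29), (7, 23), (8, 3), (10, 46), (11, 34)])
v12: WRITE b=14  (b history now [(1, 2), (6, 29), (7, 23), (8, 3), (10, 46), (11, 34), (12, 14)])
v13: WRITE a=50  (a history now [(2, 15), (5, 13), (9, 24), (13, 50)])
v14: WRITE c=19  (c history now [(3, 53), (4, 25), (14, 19)])
v15: WRITE a=20  (a history now [(2, 15), (5, 13), (9, 24), (13, 50), (15, 20)])
READ b @v14: history=[(1, 2), (6, 29), (7, 23), (8, 3), (10, 46), (11, 34), (12, 14)] -> pick v12 -> 14
v16: WRITE c=14  (c history now [(3, 53), (4, 25), (14, 19), (16, 14)])
v17: WRITE a=54  (a history now [(2, 15), (5, 13), (9, 24), (13, 50), (15, 20), (17, 54)])
v18: WRITE a=57  (a history now [(2, 15), (5, 13), (9, 24), (13, 50), (15, 20), (17, 54), (18, 57)])
READ b @v5: history=[(1, 2), (6, 29), (7, 23), (8, 3), (10, 46), (11, 34), (12, 14)] -> pick v1 -> 2
v19: WRITE a=53  (a history now [(2, 15), (5, 13), (9, 24), (13, 50), (15, 20), (17, 54), (18, 57), (19, 53)])
v20: WRITE c=13  (c history now [(3, 53), (4, 25), (14, 19), (16, 14), (20, 13)])
v21: WRITE b=59  (b history now [(1, 2), (6, 29), (7, 23), (8, 3), (10, 46), (11, 34), (12, 14), (21, 59)])
v22: WRITE b=27  (b history now [(1, 2), (6, 29), (7, 23), (8, 3), (10, 46), (11, 34), (12, 14), (21, 59), (22, 27)])
v23: WRITE c=32  (c history now [(3, 53), (4, 25), (14, 19), (16, 14), (20, 13), (23, 32)])
Read results in order: ['29', '14', '2']
NONE count = 0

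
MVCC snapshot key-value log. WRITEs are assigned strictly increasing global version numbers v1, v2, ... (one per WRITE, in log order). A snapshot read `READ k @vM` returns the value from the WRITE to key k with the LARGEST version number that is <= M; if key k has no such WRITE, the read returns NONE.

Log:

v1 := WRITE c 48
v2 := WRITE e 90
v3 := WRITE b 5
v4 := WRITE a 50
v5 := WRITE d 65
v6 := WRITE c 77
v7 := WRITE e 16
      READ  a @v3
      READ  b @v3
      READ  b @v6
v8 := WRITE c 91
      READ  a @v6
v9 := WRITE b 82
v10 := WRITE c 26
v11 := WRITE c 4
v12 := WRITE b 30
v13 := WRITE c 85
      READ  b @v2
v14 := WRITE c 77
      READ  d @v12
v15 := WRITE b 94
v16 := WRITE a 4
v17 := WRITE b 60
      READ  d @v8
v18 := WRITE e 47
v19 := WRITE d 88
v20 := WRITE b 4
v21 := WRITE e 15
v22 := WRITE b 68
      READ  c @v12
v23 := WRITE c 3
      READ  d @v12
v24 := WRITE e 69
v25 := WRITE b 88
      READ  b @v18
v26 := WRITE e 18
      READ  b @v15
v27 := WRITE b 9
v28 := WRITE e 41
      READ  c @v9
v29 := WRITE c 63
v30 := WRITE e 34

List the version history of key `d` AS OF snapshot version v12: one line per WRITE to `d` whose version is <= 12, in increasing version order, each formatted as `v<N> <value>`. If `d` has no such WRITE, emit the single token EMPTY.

Answer: v5 65

Derivation:
Scan writes for key=d with version <= 12:
  v1 WRITE c 48 -> skip
  v2 WRITE e 90 -> skip
  v3 WRITE b 5 -> skip
  v4 WRITE a 50 -> skip
  v5 WRITE d 65 -> keep
  v6 WRITE c 77 -> skip
  v7 WRITE e 16 -> skip
  v8 WRITE c 91 -> skip
  v9 WRITE b 82 -> skip
  v10 WRITE c 26 -> skip
  v11 WRITE c 4 -> skip
  v12 WRITE b 30 -> skip
  v13 WRITE c 85 -> skip
  v14 WRITE c 77 -> skip
  v15 WRITE b 94 -> skip
  v16 WRITE a 4 -> skip
  v17 WRITE b 60 -> skip
  v18 WRITE e 47 -> skip
  v19 WRITE d 88 -> drop (> snap)
  v20 WRITE b 4 -> skip
  v21 WRITE e 15 -> skip
  v22 WRITE b 68 -> skip
  v23 WRITE c 3 -> skip
  v24 WRITE e 69 -> skip
  v25 WRITE b 88 -> skip
  v26 WRITE e 18 -> skip
  v27 WRITE b 9 -> skip
  v28 WRITE e 41 -> skip
  v29 WRITE c 63 -> skip
  v30 WRITE e 34 -> skip
Collected: [(5, 65)]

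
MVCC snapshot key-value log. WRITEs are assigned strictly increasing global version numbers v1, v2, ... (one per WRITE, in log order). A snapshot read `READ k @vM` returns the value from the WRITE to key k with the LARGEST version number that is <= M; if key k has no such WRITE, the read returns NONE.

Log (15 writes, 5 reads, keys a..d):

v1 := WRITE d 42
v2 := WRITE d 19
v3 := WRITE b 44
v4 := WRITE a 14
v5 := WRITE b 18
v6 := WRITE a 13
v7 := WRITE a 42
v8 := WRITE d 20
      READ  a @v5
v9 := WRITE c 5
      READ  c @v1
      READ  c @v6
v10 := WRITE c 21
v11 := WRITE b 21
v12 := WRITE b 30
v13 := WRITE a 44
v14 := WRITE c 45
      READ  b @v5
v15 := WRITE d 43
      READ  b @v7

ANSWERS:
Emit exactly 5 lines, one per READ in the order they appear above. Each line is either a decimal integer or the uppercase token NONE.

v1: WRITE d=42  (d history now [(1, 42)])
v2: WRITE d=19  (d history now [(1, 42), (2, 19)])
v3: WRITE b=44  (b history now [(3, 44)])
v4: WRITE a=14  (a history now [(4, 14)])
v5: WRITE b=18  (b history now [(3, 44), (5, 18)])
v6: WRITE a=13  (a history now [(4, 14), (6, 13)])
v7: WRITE a=42  (a history now [(4, 14), (6, 13), (7, 42)])
v8: WRITE d=20  (d history now [(1, 42), (2, 19), (8, 20)])
READ a @v5: history=[(4, 14), (6, 13), (7, 42)] -> pick v4 -> 14
v9: WRITE c=5  (c history now [(9, 5)])
READ c @v1: history=[(9, 5)] -> no version <= 1 -> NONE
READ c @v6: history=[(9, 5)] -> no version <= 6 -> NONE
v10: WRITE c=21  (c history now [(9, 5), (10, 21)])
v11: WRITE b=21  (b history now [(3, 44), (5, 18), (11, 21)])
v12: WRITE b=30  (b history now [(3, 44), (5, 18), (11, 21), (12, 30)])
v13: WRITE a=44  (a history now [(4, 14), (6, 13), (7, 42), (13, 44)])
v14: WRITE c=45  (c history now [(9, 5), (10, 21), (14, 45)])
READ b @v5: history=[(3, 44), (5, 18), (11, 21), (12, 30)] -> pick v5 -> 18
v15: WRITE d=43  (d history now [(1, 42), (2, 19), (8, 20), (15, 43)])
READ b @v7: history=[(3, 44), (5, 18), (11, 21), (12, 30)] -> pick v5 -> 18

Answer: 14
NONE
NONE
18
18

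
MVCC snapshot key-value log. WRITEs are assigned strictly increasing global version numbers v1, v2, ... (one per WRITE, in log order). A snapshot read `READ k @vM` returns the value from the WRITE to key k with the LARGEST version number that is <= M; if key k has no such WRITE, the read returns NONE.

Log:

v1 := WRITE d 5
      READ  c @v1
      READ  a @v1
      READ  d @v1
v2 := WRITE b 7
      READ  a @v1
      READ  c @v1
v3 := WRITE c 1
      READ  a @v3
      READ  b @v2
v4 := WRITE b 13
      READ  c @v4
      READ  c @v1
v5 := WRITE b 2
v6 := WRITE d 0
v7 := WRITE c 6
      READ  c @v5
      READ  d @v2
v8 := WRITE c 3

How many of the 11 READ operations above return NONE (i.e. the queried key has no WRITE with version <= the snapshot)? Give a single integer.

Answer: 6

Derivation:
v1: WRITE d=5  (d history now [(1, 5)])
READ c @v1: history=[] -> no version <= 1 -> NONE
READ a @v1: history=[] -> no version <= 1 -> NONE
READ d @v1: history=[(1, 5)] -> pick v1 -> 5
v2: WRITE b=7  (b history now [(2, 7)])
READ a @v1: history=[] -> no version <= 1 -> NONE
READ c @v1: history=[] -> no version <= 1 -> NONE
v3: WRITE c=1  (c history now [(3, 1)])
READ a @v3: history=[] -> no version <= 3 -> NONE
READ b @v2: history=[(2, 7)] -> pick v2 -> 7
v4: WRITE b=13  (b history now [(2, 7), (4, 13)])
READ c @v4: history=[(3, 1)] -> pick v3 -> 1
READ c @v1: history=[(3, 1)] -> no version <= 1 -> NONE
v5: WRITE b=2  (b history now [(2, 7), (4, 13), (5, 2)])
v6: WRITE d=0  (d history now [(1, 5), (6, 0)])
v7: WRITE c=6  (c history now [(3, 1), (7, 6)])
READ c @v5: history=[(3, 1), (7, 6)] -> pick v3 -> 1
READ d @v2: history=[(1, 5), (6, 0)] -> pick v1 -> 5
v8: WRITE c=3  (c history now [(3, 1), (7, 6), (8, 3)])
Read results in order: ['NONE', 'NONE', '5', 'NONE', 'NONE', 'NONE', '7', '1', 'NONE', '1', '5']
NONE count = 6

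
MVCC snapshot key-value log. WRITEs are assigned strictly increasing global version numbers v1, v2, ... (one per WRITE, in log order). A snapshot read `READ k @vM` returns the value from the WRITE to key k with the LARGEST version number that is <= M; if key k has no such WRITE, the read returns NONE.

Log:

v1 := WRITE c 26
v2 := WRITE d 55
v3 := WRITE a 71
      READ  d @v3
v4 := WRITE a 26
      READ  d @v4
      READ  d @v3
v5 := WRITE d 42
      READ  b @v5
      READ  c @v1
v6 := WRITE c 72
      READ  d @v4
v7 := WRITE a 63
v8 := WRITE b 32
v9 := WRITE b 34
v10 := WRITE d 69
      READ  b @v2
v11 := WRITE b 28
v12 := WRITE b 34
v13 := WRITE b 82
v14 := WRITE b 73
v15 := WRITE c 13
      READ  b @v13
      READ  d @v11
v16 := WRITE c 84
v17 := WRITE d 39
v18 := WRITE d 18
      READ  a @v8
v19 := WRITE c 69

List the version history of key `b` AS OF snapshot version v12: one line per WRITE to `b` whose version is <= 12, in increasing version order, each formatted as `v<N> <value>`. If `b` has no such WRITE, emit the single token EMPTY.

Scan writes for key=b with version <= 12:
  v1 WRITE c 26 -> skip
  v2 WRITE d 55 -> skip
  v3 WRITE a 71 -> skip
  v4 WRITE a 26 -> skip
  v5 WRITE d 42 -> skip
  v6 WRITE c 72 -> skip
  v7 WRITE a 63 -> skip
  v8 WRITE b 32 -> keep
  v9 WRITE b 34 -> keep
  v10 WRITE d 69 -> skip
  v11 WRITE b 28 -> keep
  v12 WRITE b 34 -> keep
  v13 WRITE b 82 -> drop (> snap)
  v14 WRITE b 73 -> drop (> snap)
  v15 WRITE c 13 -> skip
  v16 WRITE c 84 -> skip
  v17 WRITE d 39 -> skip
  v18 WRITE d 18 -> skip
  v19 WRITE c 69 -> skip
Collected: [(8, 32), (9, 34), (11, 28), (12, 34)]

Answer: v8 32
v9 34
v11 28
v12 34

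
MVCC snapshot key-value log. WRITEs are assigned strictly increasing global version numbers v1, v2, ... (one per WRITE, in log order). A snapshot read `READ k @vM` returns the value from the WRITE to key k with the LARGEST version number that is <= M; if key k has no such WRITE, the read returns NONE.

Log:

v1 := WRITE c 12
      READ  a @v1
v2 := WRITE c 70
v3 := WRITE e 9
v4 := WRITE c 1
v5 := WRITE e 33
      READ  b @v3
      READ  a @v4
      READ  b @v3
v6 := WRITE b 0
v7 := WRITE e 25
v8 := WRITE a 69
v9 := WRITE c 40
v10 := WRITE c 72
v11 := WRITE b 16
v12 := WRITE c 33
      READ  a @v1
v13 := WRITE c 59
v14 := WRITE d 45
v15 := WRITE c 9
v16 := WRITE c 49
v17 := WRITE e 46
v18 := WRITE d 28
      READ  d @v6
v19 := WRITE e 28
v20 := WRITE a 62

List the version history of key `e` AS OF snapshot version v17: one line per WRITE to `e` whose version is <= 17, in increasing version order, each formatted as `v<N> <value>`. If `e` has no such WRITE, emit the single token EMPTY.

Scan writes for key=e with version <= 17:
  v1 WRITE c 12 -> skip
  v2 WRITE c 70 -> skip
  v3 WRITE e 9 -> keep
  v4 WRITE c 1 -> skip
  v5 WRITE e 33 -> keep
  v6 WRITE b 0 -> skip
  v7 WRITE e 25 -> keep
  v8 WRITE a 69 -> skip
  v9 WRITE c 40 -> skip
  v10 WRITE c 72 -> skip
  v11 WRITE b 16 -> skip
  v12 WRITE c 33 -> skip
  v13 WRITE c 59 -> skip
  v14 WRITE d 45 -> skip
  v15 WRITE c 9 -> skip
  v16 WRITE c 49 -> skip
  v17 WRITE e 46 -> keep
  v18 WRITE d 28 -> skip
  v19 WRITE e 28 -> drop (> snap)
  v20 WRITE a 62 -> skip
Collected: [(3, 9), (5, 33), (7, 25), (17, 46)]

Answer: v3 9
v5 33
v7 25
v17 46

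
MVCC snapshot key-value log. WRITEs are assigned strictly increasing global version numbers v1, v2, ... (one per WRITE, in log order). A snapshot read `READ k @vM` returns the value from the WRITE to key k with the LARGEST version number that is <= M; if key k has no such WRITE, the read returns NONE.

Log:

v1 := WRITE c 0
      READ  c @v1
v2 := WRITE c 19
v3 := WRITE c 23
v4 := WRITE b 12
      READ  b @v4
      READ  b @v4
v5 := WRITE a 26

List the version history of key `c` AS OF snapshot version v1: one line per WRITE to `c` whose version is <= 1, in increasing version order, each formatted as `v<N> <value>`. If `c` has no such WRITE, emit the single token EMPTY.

Answer: v1 0

Derivation:
Scan writes for key=c with version <= 1:
  v1 WRITE c 0 -> keep
  v2 WRITE c 19 -> drop (> snap)
  v3 WRITE c 23 -> drop (> snap)
  v4 WRITE b 12 -> skip
  v5 WRITE a 26 -> skip
Collected: [(1, 0)]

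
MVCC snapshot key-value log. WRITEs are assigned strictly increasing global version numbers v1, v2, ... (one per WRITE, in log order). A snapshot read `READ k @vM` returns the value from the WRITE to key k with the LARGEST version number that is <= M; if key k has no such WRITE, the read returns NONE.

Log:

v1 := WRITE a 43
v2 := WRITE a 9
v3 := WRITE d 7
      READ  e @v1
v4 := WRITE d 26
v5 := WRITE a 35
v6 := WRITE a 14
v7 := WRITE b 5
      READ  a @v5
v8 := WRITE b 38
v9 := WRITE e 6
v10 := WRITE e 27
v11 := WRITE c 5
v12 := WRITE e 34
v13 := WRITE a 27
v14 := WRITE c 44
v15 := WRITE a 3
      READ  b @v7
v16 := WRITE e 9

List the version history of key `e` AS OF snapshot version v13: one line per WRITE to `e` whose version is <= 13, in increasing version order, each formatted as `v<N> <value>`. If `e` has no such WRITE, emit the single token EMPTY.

Scan writes for key=e with version <= 13:
  v1 WRITE a 43 -> skip
  v2 WRITE a 9 -> skip
  v3 WRITE d 7 -> skip
  v4 WRITE d 26 -> skip
  v5 WRITE a 35 -> skip
  v6 WRITE a 14 -> skip
  v7 WRITE b 5 -> skip
  v8 WRITE b 38 -> skip
  v9 WRITE e 6 -> keep
  v10 WRITE e 27 -> keep
  v11 WRITE c 5 -> skip
  v12 WRITE e 34 -> keep
  v13 WRITE a 27 -> skip
  v14 WRITE c 44 -> skip
  v15 WRITE a 3 -> skip
  v16 WRITE e 9 -> drop (> snap)
Collected: [(9, 6), (10, 27), (12, 34)]

Answer: v9 6
v10 27
v12 34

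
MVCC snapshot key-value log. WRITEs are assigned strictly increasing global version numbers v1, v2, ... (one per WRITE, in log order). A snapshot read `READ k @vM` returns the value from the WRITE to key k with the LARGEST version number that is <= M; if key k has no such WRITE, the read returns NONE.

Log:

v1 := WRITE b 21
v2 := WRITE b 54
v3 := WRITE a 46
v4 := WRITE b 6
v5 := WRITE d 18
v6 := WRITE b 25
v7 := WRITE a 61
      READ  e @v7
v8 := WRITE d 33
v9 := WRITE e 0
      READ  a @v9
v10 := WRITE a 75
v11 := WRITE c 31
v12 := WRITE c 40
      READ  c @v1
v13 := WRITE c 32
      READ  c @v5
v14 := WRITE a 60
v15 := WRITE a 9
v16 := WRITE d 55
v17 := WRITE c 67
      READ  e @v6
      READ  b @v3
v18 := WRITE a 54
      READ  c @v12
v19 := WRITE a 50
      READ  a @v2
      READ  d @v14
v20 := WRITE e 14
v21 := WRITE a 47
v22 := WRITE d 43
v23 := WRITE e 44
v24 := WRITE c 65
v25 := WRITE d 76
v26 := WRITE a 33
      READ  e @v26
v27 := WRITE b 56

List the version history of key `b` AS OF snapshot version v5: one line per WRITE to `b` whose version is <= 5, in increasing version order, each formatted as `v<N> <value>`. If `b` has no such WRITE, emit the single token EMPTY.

Scan writes for key=b with version <= 5:
  v1 WRITE b 21 -> keep
  v2 WRITE b 54 -> keep
  v3 WRITE a 46 -> skip
  v4 WRITE b 6 -> keep
  v5 WRITE d 18 -> skip
  v6 WRITE b 25 -> drop (> snap)
  v7 WRITE a 61 -> skip
  v8 WRITE d 33 -> skip
  v9 WRITE e 0 -> skip
  v10 WRITE a 75 -> skip
  v11 WRITE c 31 -> skip
  v12 WRITE c 40 -> skip
  v13 WRITE c 32 -> skip
  v14 WRITE a 60 -> skip
  v15 WRITE a 9 -> skip
  v16 WRITE d 55 -> skip
  v17 WRITE c 67 -> skip
  v18 WRITE a 54 -> skip
  v19 WRITE a 50 -> skip
  v20 WRITE e 14 -> skip
  v21 WRITE a 47 -> skip
  v22 WRITE d 43 -> skip
  v23 WRITE e 44 -> skip
  v24 WRITE c 65 -> skip
  v25 WRITE d 76 -> skip
  v26 WRITE a 33 -> skip
  v27 WRITE b 56 -> drop (> snap)
Collected: [(1, 21), (2, 54), (4, 6)]

Answer: v1 21
v2 54
v4 6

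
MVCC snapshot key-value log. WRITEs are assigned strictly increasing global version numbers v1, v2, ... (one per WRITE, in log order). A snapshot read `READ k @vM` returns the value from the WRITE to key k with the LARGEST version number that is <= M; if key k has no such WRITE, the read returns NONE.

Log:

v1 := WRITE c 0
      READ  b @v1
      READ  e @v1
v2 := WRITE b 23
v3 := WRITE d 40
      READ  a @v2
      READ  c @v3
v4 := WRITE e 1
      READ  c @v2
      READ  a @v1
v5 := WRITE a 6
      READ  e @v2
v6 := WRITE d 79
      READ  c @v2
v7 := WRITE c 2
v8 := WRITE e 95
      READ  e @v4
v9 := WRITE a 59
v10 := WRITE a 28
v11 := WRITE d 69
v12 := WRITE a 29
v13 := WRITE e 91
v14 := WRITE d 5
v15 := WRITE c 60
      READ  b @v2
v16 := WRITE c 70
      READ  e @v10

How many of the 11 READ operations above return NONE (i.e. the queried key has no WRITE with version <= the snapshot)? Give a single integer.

v1: WRITE c=0  (c history now [(1, 0)])
READ b @v1: history=[] -> no version <= 1 -> NONE
READ e @v1: history=[] -> no version <= 1 -> NONE
v2: WRITE b=23  (b history now [(2, 23)])
v3: WRITE d=40  (d history now [(3, 40)])
READ a @v2: history=[] -> no version <= 2 -> NONE
READ c @v3: history=[(1, 0)] -> pick v1 -> 0
v4: WRITE e=1  (e history now [(4, 1)])
READ c @v2: history=[(1, 0)] -> pick v1 -> 0
READ a @v1: history=[] -> no version <= 1 -> NONE
v5: WRITE a=6  (a history now [(5, 6)])
READ e @v2: history=[(4, 1)] -> no version <= 2 -> NONE
v6: WRITE d=79  (d history now [(3, 40), (6, 79)])
READ c @v2: history=[(1, 0)] -> pick v1 -> 0
v7: WRITE c=2  (c history now [(1, 0), (7, 2)])
v8: WRITE e=95  (e history now [(4, 1), (8, 95)])
READ e @v4: history=[(4, 1), (8, 95)] -> pick v4 -> 1
v9: WRITE a=59  (a history now [(5, 6), (9, 59)])
v10: WRITE a=28  (a history now [(5, 6), (9, 59), (10, 28)])
v11: WRITE d=69  (d history now [(3, 40), (6, 79), (11, 69)])
v12: WRITE a=29  (a history now [(5, 6), (9, 59), (10, 28), (12, 29)])
v13: WRITE e=91  (e history now [(4, 1), (8, 95), (13, 91)])
v14: WRITE d=5  (d history now [(3, 40), (6, 79), (11, 69), (14, 5)])
v15: WRITE c=60  (c history now [(1, 0), (7, 2), (15, 60)])
READ b @v2: history=[(2, 23)] -> pick v2 -> 23
v16: WRITE c=70  (c history now [(1, 0), (7, 2), (15, 60), (16, 70)])
READ e @v10: history=[(4, 1), (8, 95), (13, 91)] -> pick v8 -> 95
Read results in order: ['NONE', 'NONE', 'NONE', '0', '0', 'NONE', 'NONE', '0', '1', '23', '95']
NONE count = 5

Answer: 5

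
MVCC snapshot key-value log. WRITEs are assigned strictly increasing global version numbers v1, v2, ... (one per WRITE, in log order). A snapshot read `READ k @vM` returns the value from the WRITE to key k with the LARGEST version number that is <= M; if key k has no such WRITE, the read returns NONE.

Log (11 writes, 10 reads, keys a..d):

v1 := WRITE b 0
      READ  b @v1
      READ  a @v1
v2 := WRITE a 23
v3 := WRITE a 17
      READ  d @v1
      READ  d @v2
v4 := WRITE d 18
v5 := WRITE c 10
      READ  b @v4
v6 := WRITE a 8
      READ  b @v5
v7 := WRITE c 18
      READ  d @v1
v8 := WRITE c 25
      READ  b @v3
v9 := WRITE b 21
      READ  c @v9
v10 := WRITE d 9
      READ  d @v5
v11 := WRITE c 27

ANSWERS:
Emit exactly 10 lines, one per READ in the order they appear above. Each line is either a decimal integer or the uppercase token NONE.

v1: WRITE b=0  (b history now [(1, 0)])
READ b @v1: history=[(1, 0)] -> pick v1 -> 0
READ a @v1: history=[] -> no version <= 1 -> NONE
v2: WRITE a=23  (a history now [(2, 23)])
v3: WRITE a=17  (a history now [(2, 23), (3, 17)])
READ d @v1: history=[] -> no version <= 1 -> NONE
READ d @v2: history=[] -> no version <= 2 -> NONE
v4: WRITE d=18  (d history now [(4, 18)])
v5: WRITE c=10  (c history now [(5, 10)])
READ b @v4: history=[(1, 0)] -> pick v1 -> 0
v6: WRITE a=8  (a history now [(2, 23), (3, 17), (6, 8)])
READ b @v5: history=[(1, 0)] -> pick v1 -> 0
v7: WRITE c=18  (c history now [(5, 10), (7, 18)])
READ d @v1: history=[(4, 18)] -> no version <= 1 -> NONE
v8: WRITE c=25  (c history now [(5, 10), (7, 18), (8, 25)])
READ b @v3: history=[(1, 0)] -> pick v1 -> 0
v9: WRITE b=21  (b history now [(1, 0), (9, 21)])
READ c @v9: history=[(5, 10), (7, 18), (8, 25)] -> pick v8 -> 25
v10: WRITE d=9  (d history now [(4, 18), (10, 9)])
READ d @v5: history=[(4, 18), (10, 9)] -> pick v4 -> 18
v11: WRITE c=27  (c history now [(5, 10), (7, 18), (8, 25), (11, 27)])

Answer: 0
NONE
NONE
NONE
0
0
NONE
0
25
18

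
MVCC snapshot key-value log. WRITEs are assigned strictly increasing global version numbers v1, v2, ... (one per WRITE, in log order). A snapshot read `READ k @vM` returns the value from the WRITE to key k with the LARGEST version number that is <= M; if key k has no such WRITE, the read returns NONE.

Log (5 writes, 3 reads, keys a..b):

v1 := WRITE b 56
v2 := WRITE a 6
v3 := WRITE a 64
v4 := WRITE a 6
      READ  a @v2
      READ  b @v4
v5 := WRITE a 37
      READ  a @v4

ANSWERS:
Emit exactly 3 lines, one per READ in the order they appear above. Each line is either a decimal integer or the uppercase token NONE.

Answer: 6
56
6

Derivation:
v1: WRITE b=56  (b history now [(1, 56)])
v2: WRITE a=6  (a history now [(2, 6)])
v3: WRITE a=64  (a history now [(2, 6), (3, 64)])
v4: WRITE a=6  (a history now [(2, 6), (3, 64), (4, 6)])
READ a @v2: history=[(2, 6), (3, 64), (4, 6)] -> pick v2 -> 6
READ b @v4: history=[(1, 56)] -> pick v1 -> 56
v5: WRITE a=37  (a history now [(2, 6), (3, 64), (4, 6), (5, 37)])
READ a @v4: history=[(2, 6), (3, 64), (4, 6), (5, 37)] -> pick v4 -> 6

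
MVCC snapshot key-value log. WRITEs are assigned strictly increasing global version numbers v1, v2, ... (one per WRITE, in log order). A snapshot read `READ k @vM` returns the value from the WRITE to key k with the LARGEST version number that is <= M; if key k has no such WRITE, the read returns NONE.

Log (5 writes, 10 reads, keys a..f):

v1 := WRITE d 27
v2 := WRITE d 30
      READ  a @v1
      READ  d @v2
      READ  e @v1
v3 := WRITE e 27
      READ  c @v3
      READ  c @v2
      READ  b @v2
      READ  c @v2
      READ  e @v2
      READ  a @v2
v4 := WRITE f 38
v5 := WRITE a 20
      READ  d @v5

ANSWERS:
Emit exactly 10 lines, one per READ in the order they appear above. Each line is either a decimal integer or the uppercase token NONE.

v1: WRITE d=27  (d history now [(1, 27)])
v2: WRITE d=30  (d history now [(1, 27), (2, 30)])
READ a @v1: history=[] -> no version <= 1 -> NONE
READ d @v2: history=[(1, 27), (2, 30)] -> pick v2 -> 30
READ e @v1: history=[] -> no version <= 1 -> NONE
v3: WRITE e=27  (e history now [(3, 27)])
READ c @v3: history=[] -> no version <= 3 -> NONE
READ c @v2: history=[] -> no version <= 2 -> NONE
READ b @v2: history=[] -> no version <= 2 -> NONE
READ c @v2: history=[] -> no version <= 2 -> NONE
READ e @v2: history=[(3, 27)] -> no version <= 2 -> NONE
READ a @v2: history=[] -> no version <= 2 -> NONE
v4: WRITE f=38  (f history now [(4, 38)])
v5: WRITE a=20  (a history now [(5, 20)])
READ d @v5: history=[(1, 27), (2, 30)] -> pick v2 -> 30

Answer: NONE
30
NONE
NONE
NONE
NONE
NONE
NONE
NONE
30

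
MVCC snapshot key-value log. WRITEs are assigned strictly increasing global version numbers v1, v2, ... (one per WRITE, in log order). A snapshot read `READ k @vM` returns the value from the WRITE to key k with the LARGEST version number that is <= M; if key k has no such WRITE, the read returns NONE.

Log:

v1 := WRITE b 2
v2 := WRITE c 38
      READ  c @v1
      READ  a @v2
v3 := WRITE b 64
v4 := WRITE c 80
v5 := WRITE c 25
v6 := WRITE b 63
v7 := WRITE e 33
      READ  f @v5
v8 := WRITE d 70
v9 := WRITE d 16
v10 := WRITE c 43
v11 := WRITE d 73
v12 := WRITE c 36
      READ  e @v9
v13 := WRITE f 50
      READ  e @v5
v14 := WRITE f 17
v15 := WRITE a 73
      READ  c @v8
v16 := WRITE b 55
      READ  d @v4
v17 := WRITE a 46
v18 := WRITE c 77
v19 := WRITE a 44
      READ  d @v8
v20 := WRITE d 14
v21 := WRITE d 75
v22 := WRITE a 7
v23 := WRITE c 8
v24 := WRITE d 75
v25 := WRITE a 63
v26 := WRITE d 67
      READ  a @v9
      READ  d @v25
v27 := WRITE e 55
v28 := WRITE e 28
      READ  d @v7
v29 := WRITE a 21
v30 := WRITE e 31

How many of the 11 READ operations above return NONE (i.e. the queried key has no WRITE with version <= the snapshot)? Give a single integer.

v1: WRITE b=2  (b history now [(1, 2)])
v2: WRITE c=38  (c history now [(2, 38)])
READ c @v1: history=[(2, 38)] -> no version <= 1 -> NONE
READ a @v2: history=[] -> no version <= 2 -> NONE
v3: WRITE b=64  (b history now [(1, 2), (3, 64)])
v4: WRITE c=80  (c history now [(2, 38), (4, 80)])
v5: WRITE c=25  (c history now [(2, 38), (4, 80), (5, 25)])
v6: WRITE b=63  (b history now [(1, 2), (3, 64), (6, 63)])
v7: WRITE e=33  (e history now [(7, 33)])
READ f @v5: history=[] -> no version <= 5 -> NONE
v8: WRITE d=70  (d history now [(8, 70)])
v9: WRITE d=16  (d history now [(8, 70), (9, 16)])
v10: WRITE c=43  (c history now [(2, 38), (4, 80), (5, 25), (10, 43)])
v11: WRITE d=73  (d history now [(8, 70), (9, 16), (11, 73)])
v12: WRITE c=36  (c history now [(2, 38), (4, 80), (5, 25), (10, 43), (12, 36)])
READ e @v9: history=[(7, 33)] -> pick v7 -> 33
v13: WRITE f=50  (f history now [(13, 50)])
READ e @v5: history=[(7, 33)] -> no version <= 5 -> NONE
v14: WRITE f=17  (f history now [(13, 50), (14, 17)])
v15: WRITE a=73  (a history now [(15, 73)])
READ c @v8: history=[(2, 38), (4, 80), (5, 25), (10, 43), (12, 36)] -> pick v5 -> 25
v16: WRITE b=55  (b history now [(1, 2), (3, 64), (6, 63), (16, 55)])
READ d @v4: history=[(8, 70), (9, 16), (11, 73)] -> no version <= 4 -> NONE
v17: WRITE a=46  (a history now [(15, 73), (17, 46)])
v18: WRITE c=77  (c history now [(2, 38), (4, 80), (5, 25), (10, 43), (12, 36), (18, 77)])
v19: WRITE a=44  (a history now [(15, 73), (17, 46), (19, 44)])
READ d @v8: history=[(8, 70), (9, 16), (11, 73)] -> pick v8 -> 70
v20: WRITE d=14  (d history now [(8, 70), (9, 16), (11, 73), (20, 14)])
v21: WRITE d=75  (d history now [(8, 70), (9, 16), (11, 73), (20, 14), (21, 75)])
v22: WRITE a=7  (a history now [(15, 73), (17, 46), (19, 44), (22, 7)])
v23: WRITE c=8  (c history now [(2, 38), (4, 80), (5, 25), (10, 43), (12, 36), (18, 77), (23, 8)])
v24: WRITE d=75  (d history now [(8, 70), (9, 16), (11, 73), (20, 14), (21, 75), (24, 75)])
v25: WRITE a=63  (a history now [(15, 73), (17, 46), (19, 44), (22, 7), (25, 63)])
v26: WRITE d=67  (d history now [(8, 70), (9, 16), (11, 73), (20, 14), (21, 75), (24, 75), (26, 67)])
READ a @v9: history=[(15, 73), (17, 46), (19, 44), (22, 7), (25, 63)] -> no version <= 9 -> NONE
READ d @v25: history=[(8, 70), (9, 16), (11, 73), (20, 14), (21, 75), (24, 75), (26, 67)] -> pick v24 -> 75
v27: WRITE e=55  (e history now [(7, 33), (27, 55)])
v28: WRITE e=28  (e history now [(7, 33), (27, 55), (28, 28)])
READ d @v7: history=[(8, 70), (9, 16), (11, 73), (20, 14), (21, 75), (24, 75), (26, 67)] -> no version <= 7 -> NONE
v29: WRITE a=21  (a history now [(15, 73), (17, 46), (19, 44), (22, 7), (25, 63), (29, 21)])
v30: WRITE e=31  (e history now [(7, 33), (27, 55), (28, 28), (30, 31)])
Read results in order: ['NONE', 'NONE', 'NONE', '33', 'NONE', '25', 'NONE', '70', 'NONE', '75', 'NONE']
NONE count = 7

Answer: 7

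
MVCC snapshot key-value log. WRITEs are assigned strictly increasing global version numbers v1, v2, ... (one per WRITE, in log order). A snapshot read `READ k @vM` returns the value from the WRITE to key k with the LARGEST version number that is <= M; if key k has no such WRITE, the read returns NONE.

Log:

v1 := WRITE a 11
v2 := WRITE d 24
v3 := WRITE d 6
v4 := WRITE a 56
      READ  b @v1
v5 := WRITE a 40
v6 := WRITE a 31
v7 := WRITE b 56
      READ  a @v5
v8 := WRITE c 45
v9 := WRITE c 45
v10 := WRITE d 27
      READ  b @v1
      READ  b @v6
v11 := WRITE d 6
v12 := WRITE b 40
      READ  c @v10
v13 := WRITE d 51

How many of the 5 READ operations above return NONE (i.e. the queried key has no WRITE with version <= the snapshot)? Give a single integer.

Answer: 3

Derivation:
v1: WRITE a=11  (a history now [(1, 11)])
v2: WRITE d=24  (d history now [(2, 24)])
v3: WRITE d=6  (d history now [(2, 24), (3, 6)])
v4: WRITE a=56  (a history now [(1, 11), (4, 56)])
READ b @v1: history=[] -> no version <= 1 -> NONE
v5: WRITE a=40  (a history now [(1, 11), (4, 56), (5, 40)])
v6: WRITE a=31  (a history now [(1, 11), (4, 56), (5, 40), (6, 31)])
v7: WRITE b=56  (b history now [(7, 56)])
READ a @v5: history=[(1, 11), (4, 56), (5, 40), (6, 31)] -> pick v5 -> 40
v8: WRITE c=45  (c history now [(8, 45)])
v9: WRITE c=45  (c history now [(8, 45), (9, 45)])
v10: WRITE d=27  (d history now [(2, 24), (3, 6), (10, 27)])
READ b @v1: history=[(7, 56)] -> no version <= 1 -> NONE
READ b @v6: history=[(7, 56)] -> no version <= 6 -> NONE
v11: WRITE d=6  (d history now [(2, 24), (3, 6), (10, 27), (11, 6)])
v12: WRITE b=40  (b history now [(7, 56), (12, 40)])
READ c @v10: history=[(8, 45), (9, 45)] -> pick v9 -> 45
v13: WRITE d=51  (d history now [(2, 24), (3, 6), (10, 27), (11, 6), (13, 51)])
Read results in order: ['NONE', '40', 'NONE', 'NONE', '45']
NONE count = 3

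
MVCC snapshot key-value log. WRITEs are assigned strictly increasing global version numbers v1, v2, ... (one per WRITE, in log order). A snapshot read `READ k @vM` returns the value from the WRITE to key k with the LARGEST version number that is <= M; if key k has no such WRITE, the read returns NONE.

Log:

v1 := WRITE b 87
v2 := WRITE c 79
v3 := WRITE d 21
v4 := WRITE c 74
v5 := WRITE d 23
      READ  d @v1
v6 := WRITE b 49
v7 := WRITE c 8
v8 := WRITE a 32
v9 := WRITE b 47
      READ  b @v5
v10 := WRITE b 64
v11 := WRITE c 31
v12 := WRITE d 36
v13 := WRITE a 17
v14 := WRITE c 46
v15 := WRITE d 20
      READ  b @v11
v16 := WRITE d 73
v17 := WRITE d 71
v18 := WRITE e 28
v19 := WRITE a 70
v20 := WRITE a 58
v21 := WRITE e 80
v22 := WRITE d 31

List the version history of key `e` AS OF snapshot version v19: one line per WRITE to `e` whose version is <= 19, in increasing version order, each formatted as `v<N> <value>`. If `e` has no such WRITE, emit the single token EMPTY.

Scan writes for key=e with version <= 19:
  v1 WRITE b 87 -> skip
  v2 WRITE c 79 -> skip
  v3 WRITE d 21 -> skip
  v4 WRITE c 74 -> skip
  v5 WRITE d 23 -> skip
  v6 WRITE b 49 -> skip
  v7 WRITE c 8 -> skip
  v8 WRITE a 32 -> skip
  v9 WRITE b 47 -> skip
  v10 WRITE b 64 -> skip
  v11 WRITE c 31 -> skip
  v12 WRITE d 36 -> skip
  v13 WRITE a 17 -> skip
  v14 WRITE c 46 -> skip
  v15 WRITE d 20 -> skip
  v16 WRITE d 73 -> skip
  v17 WRITE d 71 -> skip
  v18 WRITE e 28 -> keep
  v19 WRITE a 70 -> skip
  v20 WRITE a 58 -> skip
  v21 WRITE e 80 -> drop (> snap)
  v22 WRITE d 31 -> skip
Collected: [(18, 28)]

Answer: v18 28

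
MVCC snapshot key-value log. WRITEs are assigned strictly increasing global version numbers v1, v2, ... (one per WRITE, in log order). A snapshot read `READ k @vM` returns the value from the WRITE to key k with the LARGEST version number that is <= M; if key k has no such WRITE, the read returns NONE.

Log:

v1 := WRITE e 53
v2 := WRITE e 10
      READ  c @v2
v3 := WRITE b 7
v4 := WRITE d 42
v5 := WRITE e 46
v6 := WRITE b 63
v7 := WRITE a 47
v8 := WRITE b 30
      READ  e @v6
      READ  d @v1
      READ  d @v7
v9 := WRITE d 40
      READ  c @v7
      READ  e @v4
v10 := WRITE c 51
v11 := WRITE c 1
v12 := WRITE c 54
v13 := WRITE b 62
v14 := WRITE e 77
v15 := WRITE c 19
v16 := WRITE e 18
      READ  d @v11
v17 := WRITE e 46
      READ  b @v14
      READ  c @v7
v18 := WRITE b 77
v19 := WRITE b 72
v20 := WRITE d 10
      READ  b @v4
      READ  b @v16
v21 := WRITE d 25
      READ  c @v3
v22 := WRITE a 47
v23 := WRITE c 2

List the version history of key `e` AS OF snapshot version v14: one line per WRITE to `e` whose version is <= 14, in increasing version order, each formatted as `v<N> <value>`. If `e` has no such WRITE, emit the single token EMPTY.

Answer: v1 53
v2 10
v5 46
v14 77

Derivation:
Scan writes for key=e with version <= 14:
  v1 WRITE e 53 -> keep
  v2 WRITE e 10 -> keep
  v3 WRITE b 7 -> skip
  v4 WRITE d 42 -> skip
  v5 WRITE e 46 -> keep
  v6 WRITE b 63 -> skip
  v7 WRITE a 47 -> skip
  v8 WRITE b 30 -> skip
  v9 WRITE d 40 -> skip
  v10 WRITE c 51 -> skip
  v11 WRITE c 1 -> skip
  v12 WRITE c 54 -> skip
  v13 WRITE b 62 -> skip
  v14 WRITE e 77 -> keep
  v15 WRITE c 19 -> skip
  v16 WRITE e 18 -> drop (> snap)
  v17 WRITE e 46 -> drop (> snap)
  v18 WRITE b 77 -> skip
  v19 WRITE b 72 -> skip
  v20 WRITE d 10 -> skip
  v21 WRITE d 25 -> skip
  v22 WRITE a 47 -> skip
  v23 WRITE c 2 -> skip
Collected: [(1, 53), (2, 10), (5, 46), (14, 77)]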